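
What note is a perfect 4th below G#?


Let's work it out.
A 4th spans 4 letter names, so from G we land on D
A perfect 4th = 5 semitones below G#
Spell D at that pitch: D#
= D#


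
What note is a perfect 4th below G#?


A 4th spans 4 letter names, so from G we land on D
A perfect 4th = 5 semitones below G#
Spell D at that pitch: D#
= D#


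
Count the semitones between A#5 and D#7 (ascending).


Absolute semitone position = octave×12 + chromatic position
A#5: 5×12 + 10 = 70
D#7: 7×12 + 3 = 87
Difference = 87 - 70 = 17
= 17 semitones


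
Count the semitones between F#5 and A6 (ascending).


Solution.
Absolute semitone position = octave×12 + chromatic position
F#5: 5×12 + 6 = 66
A6: 6×12 + 9 = 81
Difference = 81 - 66 = 15
= 15 semitones


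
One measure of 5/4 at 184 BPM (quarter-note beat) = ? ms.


Solution.
Quarter-note beat duration = 60000 / 184 ms
Beats per measure (5/4) = 5
One measure = 5 × 60000 / 184 = 300000 / 184 ms
= 1630.4 ms


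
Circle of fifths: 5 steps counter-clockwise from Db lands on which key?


Reasoning:
Each counter-clockwise step moves down a perfect 5th (= up a perfect 4th)
From Db: Db → F#/Gb → B → E → A → D
= D


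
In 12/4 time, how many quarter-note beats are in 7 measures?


Reasoning:
Time signature 12/4: the bottom number 4 means the quarter note gets one count
The top number 12 means 12 quarter-note beats per measure
Total = 12 × 7 measures
= 84 quarter-note beats


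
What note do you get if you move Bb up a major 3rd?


major 3rd: 3 letter names, 4 semitones
Letter: B + 2 → D
Pitch: Bb + 4 semitones, spelled as a D → D
= D


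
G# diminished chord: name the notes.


Step by step:
Diminished triad = root + minor 3rd (3 semitones) + diminished 5th (6 semitones)
A triad on G# stacks thirds, so the chord tones use letter names G-B-D
Root: G#
Minor 3rd above G#: B
Diminished 5th above G#: D
Chord = G# B D


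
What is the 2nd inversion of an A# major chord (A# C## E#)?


Root position: A# C## E#
2nd inversion: move root and 3rd up an octave
Bass note: E#
Notes (bottom to top) = E# A# C##


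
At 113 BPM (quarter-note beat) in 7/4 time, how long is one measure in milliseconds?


Let's work it out.
Quarter-note beat duration = 60000 / 113 ms
Beats per measure (7/4) = 7
One measure = 7 × 60000 / 113 = 420000 / 113 ms
= 3716.8 ms


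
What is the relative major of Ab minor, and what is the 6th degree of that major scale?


Working:
The relative major shares the key signature and is a minor 3rd above the minor tonic
A minor 3rd above Ab is Cb
→ relative major of Ab minor is Cb major
Cb major scale: Cb Db Eb Fb Gb Ab Bb
= Cb major; 6th degree = Ab


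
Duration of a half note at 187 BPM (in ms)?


One quarter-note beat = 60000 / BPM = 60000 / 187 ms
Half note = 2 × quarter note
Duration = 2 × 60000 / 187 = 120000 / 187
= 641.7 ms


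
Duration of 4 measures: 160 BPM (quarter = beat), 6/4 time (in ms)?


Quarter-note beat duration = 60000 / 160 ms
Beats per measure (6/4) = 6
One measure = 6 × 60000 / 160 = 360000 / 160 ms
4 measures = 4 × 360000 / 160 = 1440000 / 160
= 9000.0 ms


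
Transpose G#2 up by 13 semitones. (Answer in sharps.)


Step by step:
G#2: chromatic position 8 in octave 2 → absolute = 2×12 + 8 = 32
Transpose up 13: 32 + 13 = 45
45 = 3×12 + 9 → A in octave 3
Result = A3


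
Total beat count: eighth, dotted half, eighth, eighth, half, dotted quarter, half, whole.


Beat values:
  eighth = 0.5 beats
  dotted half = 3 beats
  eighth = 0.5 beats
  eighth = 0.5 beats
  half = 2 beats
  dotted quarter = 1.5 beats
  half = 2 beats
  whole = 4 beats
Sum = 0.5 + 3 + 0.5 + 0.5 + 2 + 1.5 + 2 + 4
= 14 beats


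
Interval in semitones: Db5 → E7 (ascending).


Solution.
Absolute semitone position = octave×12 + chromatic position
Db5: 5×12 + 1 = 61
E7: 7×12 + 4 = 88
Difference = 88 - 61 = 27
= 27 semitones


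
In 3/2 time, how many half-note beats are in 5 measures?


Solution.
Time signature 3/2: the bottom number 2 means the half note gets one count
The top number 3 means 3 half-note beats per measure
Total = 3 × 5 measures
= 15 half-note beats


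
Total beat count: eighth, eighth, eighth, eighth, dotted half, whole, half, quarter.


Step by step:
Beat values:
  eighth = 0.5 beats
  eighth = 0.5 beats
  eighth = 0.5 beats
  eighth = 0.5 beats
  dotted half = 3 beats
  whole = 4 beats
  half = 2 beats
  quarter = 1 beat
Sum = 0.5 + 0.5 + 0.5 + 0.5 + 3 + 4 + 2 + 1
= 12 beats


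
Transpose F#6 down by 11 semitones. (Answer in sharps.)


Working:
F#6: chromatic position 6 in octave 6 → absolute = 6×12 + 6 = 78
Transpose down 11: 78 - 11 = 67
67 = 5×12 + 7 → G in octave 5
Result = G5


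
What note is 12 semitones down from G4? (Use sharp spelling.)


Step by step:
G4: chromatic position 7 in octave 4 → absolute = 4×12 + 7 = 55
Transpose down 12: 55 - 12 = 43
43 = 3×12 + 7 → G in octave 3
Result = G3


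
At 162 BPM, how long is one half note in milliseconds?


Step by step:
One quarter-note beat = 60000 / BPM = 60000 / 162 ms
Half note = 2 × quarter note
Duration = 2 × 60000 / 162 = 120000 / 162
= 740.7 ms


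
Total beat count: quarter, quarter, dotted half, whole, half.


Beat values:
  quarter = 1 beat
  quarter = 1 beat
  dotted half = 3 beats
  whole = 4 beats
  half = 2 beats
Sum = 1 + 1 + 3 + 4 + 2
= 11 beats


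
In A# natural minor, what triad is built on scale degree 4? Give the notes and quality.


A# natural minor scale: A# B# C# D# E# F# G#
Diatonic triad on degree 4 stacks scale notes 4, 6, 1: D# F# A#
D#→F# = 3 semitones; D#→A# = 7 semitones → minor triad
= D# F# A# (minor)


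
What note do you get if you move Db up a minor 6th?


Let's work it out.
minor 6th: 6 letter names, 8 semitones
Letter: D + 5 → B
Pitch: Db + 8 semitones, spelled as a B → Bbb
= Bbb


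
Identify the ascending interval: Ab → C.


Solution.
Letter names: A → C spans 3 letter names → a 3rd
Semitones: Ab → C = 4 half-steps
A 3rd of 4 semitones is a major 3rd
= major 3rd


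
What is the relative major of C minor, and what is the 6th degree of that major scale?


The relative major shares the key signature and is a minor 3rd above the minor tonic
A minor 3rd above C is Eb
→ relative major of C minor is Eb major
Eb major scale: Eb F G Ab Bb C D
= Eb major; 6th degree = C


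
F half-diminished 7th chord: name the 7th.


Let's work it out.
Half-diminished 7th chord = root + minor 3rd + diminished 5th + minor 7th
Seventh chords stack in thirds, so the letter names are F-A-C-E
Root: F
Minor 3rd above F: Ab
Diminished 5th above F: Cb
Minor 7th above F: Eb
The 7th = Eb


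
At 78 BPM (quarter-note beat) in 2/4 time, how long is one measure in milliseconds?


Solution.
Quarter-note beat duration = 60000 / 78 ms
Beats per measure (2/4) = 2
One measure = 2 × 60000 / 78 = 120000 / 78 ms
= 1538.5 ms


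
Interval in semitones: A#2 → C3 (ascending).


Working:
Absolute semitone position = octave×12 + chromatic position
A#2: 2×12 + 10 = 34
C3: 3×12 + 0 = 36
Difference = 36 - 34 = 2
= 2 semitones


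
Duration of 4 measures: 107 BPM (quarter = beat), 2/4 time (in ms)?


Let's work it out.
Quarter-note beat duration = 60000 / 107 ms
Beats per measure (2/4) = 2
One measure = 2 × 60000 / 107 = 120000 / 107 ms
4 measures = 4 × 120000 / 107 = 480000 / 107
= 4486.0 ms


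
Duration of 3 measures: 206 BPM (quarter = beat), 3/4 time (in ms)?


Solution.
Quarter-note beat duration = 60000 / 206 ms
Beats per measure (3/4) = 3
One measure = 3 × 60000 / 206 = 180000 / 206 ms
3 measures = 3 × 180000 / 206 = 540000 / 206
= 2621.4 ms


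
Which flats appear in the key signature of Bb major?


Step by step:
Flat major keys: C(0), F(1), Bb(2), Eb(3), Ab(4), Db(5), Gb(6), Cb(7)
Bb major has 2 flats
Order of flats: Bb Eb Ab Db Gb Cb Fb → first 2: Bb, Eb
= Bb, Eb


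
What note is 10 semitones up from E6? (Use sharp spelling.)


E6: chromatic position 4 in octave 6 → absolute = 6×12 + 4 = 76
Transpose up 10: 76 + 10 = 86
86 = 7×12 + 2 → D in octave 7
Result = D7


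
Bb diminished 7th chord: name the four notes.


Let's work it out.
Diminished 7th chord = root + minor 3rd + diminished 5th + diminished 7th
Seventh chords stack in thirds, so the letter names are B-D-F-A
Root: Bb
Minor 3rd above Bb: Db
Diminished 5th above Bb: Fb
Diminished 7th above Bb: Abb
Chord = Bb Db Fb Abb


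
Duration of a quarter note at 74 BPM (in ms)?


Solution.
One quarter-note beat = 60000 / BPM = 60000 / 74 ms
Duration = 60000 / 74
= 810.8 ms


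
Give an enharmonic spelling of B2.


Reasoning:
Enharmonic notes sound the same pitch but are spelled with different letter names
B and A## name the same pitch class
= A##2


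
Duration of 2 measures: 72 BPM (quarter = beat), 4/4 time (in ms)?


Let's work it out.
Quarter-note beat duration = 60000 / 72 ms
Beats per measure (4/4) = 4
One measure = 4 × 60000 / 72 = 240000 / 72 ms
2 measures = 2 × 240000 / 72 = 480000 / 72
= 6666.7 ms


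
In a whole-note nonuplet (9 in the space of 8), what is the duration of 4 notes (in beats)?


Working:
Nonuplet: 9 notes occupy the space of 8 whole notes
Space = 8 × 4 = 32 beats
Each nonuplet note = 32 / 9 = 32/9 beats
4 notes = 4 × 32/9 = 128/9
= 128/9 beats


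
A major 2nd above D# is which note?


Working:
A 2nd spans 2 letter names, so from D we land on E
A major 2nd = 2 semitones above D#
Spell E at that pitch: E#
= E#


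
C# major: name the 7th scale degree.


Let's work it out.
Major scale pattern: W-W-H-W-W-W-H (2-2-1-2-2-2-1 semitones)
Starting from C#:
  C# + 2 semitones → D#
  D# + 2 semitones → E#
  E# + 1 semitone → F#
  F# + 2 semitones → G#
  G# + 2 semitones → A#
  A# + 2 semitones → B#
  B# + 1 semitone → C#
Scale: C# D# E# F# G# A# B#
Degree 7 = B#


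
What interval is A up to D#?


Reasoning:
Letter names: A → D spans 4 letter names → a 4th
Semitones: A → D# = 6 half-steps
A 4th of 6 semitones is an augmented 4th
= augmented 4th


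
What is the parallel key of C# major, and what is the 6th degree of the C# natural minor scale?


Step by step:
Parallel keys share the same tonic but differ in mode
C# major → parallel is C# minor
C# natural minor scale: C# D# E F# G# A B
= C# minor; 6th degree = A


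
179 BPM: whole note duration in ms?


Reasoning:
One quarter-note beat = 60000 / BPM = 60000 / 179 ms
Whole note = 4 × quarter note
Duration = 4 × 60000 / 179 = 240000 / 179
= 1340.8 ms


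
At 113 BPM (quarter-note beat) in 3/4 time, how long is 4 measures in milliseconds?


Let's work it out.
Quarter-note beat duration = 60000 / 113 ms
Beats per measure (3/4) = 3
One measure = 3 × 60000 / 113 = 180000 / 113 ms
4 measures = 4 × 180000 / 113 = 720000 / 113
= 6371.7 ms


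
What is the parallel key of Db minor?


Solution.
Parallel keys share the same tonic but differ in mode
Db minor → parallel is Db major
= Db major


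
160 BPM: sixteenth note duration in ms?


Working:
One quarter-note beat = 60000 / BPM = 60000 / 160 ms
Sixteenth note = 1/4 × quarter note
Duration = 1/4 × 60000 / 160 = 15000 / 160
= 93.8 ms


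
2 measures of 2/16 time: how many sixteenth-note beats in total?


Solution.
Time signature 2/16: the bottom number 16 means the sixteenth note gets one count
The top number 2 means 2 sixteenth-note beats per measure
Total = 2 × 2 measures
= 4 sixteenth-note beats


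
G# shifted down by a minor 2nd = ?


Let's work it out.
minor 2nd: 2 letter names, 1 semitones
Letter: G - 1 → F
Pitch: G# - 1 semitones, spelled as an F → F##
= F##


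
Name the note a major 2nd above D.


Working:
A 2nd spans 2 letter names, so from D we land on E
A major 2nd = 2 semitones above D
Spell E at that pitch: E
= E


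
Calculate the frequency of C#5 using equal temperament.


Reasoning:
f = 440 × 2^(n/12) where n = semitones from A4
C#5: 4 semitones from A4
f = 440 × 2^(4/12)
f = 554.37 Hz


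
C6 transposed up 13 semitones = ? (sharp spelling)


Reasoning:
C6: chromatic position 0 in octave 6 → absolute = 6×12 + 0 = 72
Transpose up 13: 72 + 13 = 85
85 = 7×12 + 1 → C# in octave 7
Result = C#7


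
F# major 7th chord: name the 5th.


Reasoning:
Major 7th chord = root + major 3rd + perfect 5th + major 7th
Seventh chords stack in thirds, so the letter names are F-A-C-E
Root: F#
Major 3rd above F#: A#
Perfect 5th above F#: C#
Major 7th above F#: E#
The 5th = C#


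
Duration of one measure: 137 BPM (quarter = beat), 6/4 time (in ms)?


Let's work it out.
Quarter-note beat duration = 60000 / 137 ms
Beats per measure (6/4) = 6
One measure = 6 × 60000 / 137 = 360000 / 137 ms
= 2627.7 ms


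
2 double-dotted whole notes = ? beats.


Base whole note = 4 beats
Dot 1 adds half the previous value: +2
Dot 2 adds half the previous value: +1
One double-dotted whole = 4 + 2 + 1 = 7
2 of them = 2 × 7 = 14
= 14 beats


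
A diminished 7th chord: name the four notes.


Diminished 7th chord = root + minor 3rd + diminished 5th + diminished 7th
Seventh chords stack in thirds, so the letter names are A-C-E-G
Root: A
Minor 3rd above A: C
Diminished 5th above A: Eb
Diminished 7th above A: Gb
Chord = A C Eb Gb


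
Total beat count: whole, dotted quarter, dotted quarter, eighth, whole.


Step by step:
Beat values:
  whole = 4 beats
  dotted quarter = 1.5 beats
  dotted quarter = 1.5 beats
  eighth = 0.5 beats
  whole = 4 beats
Sum = 4 + 1.5 + 1.5 + 0.5 + 4
= 11.5 beats


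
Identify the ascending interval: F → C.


Reasoning:
Letter names: F → C spans 5 letter names → a 5th
Semitones: F → C = 7 half-steps
A 5th of 7 semitones is a perfect 5th
= perfect 5th


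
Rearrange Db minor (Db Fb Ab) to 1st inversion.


Step by step:
Root position: Db Fb Ab
1st inversion: move root up an octave
Bass note: Fb
Notes (bottom to top) = Fb Ab Db


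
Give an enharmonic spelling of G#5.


Solution.
Enharmonic notes sound the same pitch but are spelled with different letter names
G# and Ab name the same pitch class
= Ab5


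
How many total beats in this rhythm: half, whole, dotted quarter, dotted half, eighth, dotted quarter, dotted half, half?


Let's work it out.
Beat values:
  half = 2 beats
  whole = 4 beats
  dotted quarter = 1.5 beats
  dotted half = 3 beats
  eighth = 0.5 beats
  dotted quarter = 1.5 beats
  dotted half = 3 beats
  half = 2 beats
Sum = 2 + 4 + 1.5 + 3 + 0.5 + 1.5 + 3 + 2
= 17.5 beats


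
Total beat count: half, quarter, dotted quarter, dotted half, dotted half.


Solution.
Beat values:
  half = 2 beats
  quarter = 1 beat
  dotted quarter = 1.5 beats
  dotted half = 3 beats
  dotted half = 3 beats
Sum = 2 + 1 + 1.5 + 3 + 3
= 10.5 beats


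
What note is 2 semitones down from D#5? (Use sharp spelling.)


Let's work it out.
D#5: chromatic position 3 in octave 5 → absolute = 5×12 + 3 = 63
Transpose down 2: 63 - 2 = 61
61 = 5×12 + 1 → C# in octave 5
Result = C#5


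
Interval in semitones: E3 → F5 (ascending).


Absolute semitone position = octave×12 + chromatic position
E3: 3×12 + 4 = 40
F5: 5×12 + 5 = 65
Difference = 65 - 40 = 25
= 25 semitones


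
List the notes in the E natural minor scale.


Let's work it out.
Natural minor scale pattern: W-H-W-W-H-W-W (2-1-2-2-1-2-2 semitones)
Starting from E:
  E + 2 semitones → F#
  F# + 1 semitone → G
  G + 2 semitones → A
  A + 2 semitones → B
  B + 1 semitone → C
  C + 2 semitones → D
  D + 2 semitones → E
Scale = E F# G A B C D


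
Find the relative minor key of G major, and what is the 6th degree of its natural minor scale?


Solution.
The relative minor shares the major's key signature and starts on its 6th degree
6th degree = a major 6th above the tonic; a major 6th above G is E
→ relative minor of G major is E minor
E natural minor scale: E F# G A B C D
= E minor; 6th degree = C


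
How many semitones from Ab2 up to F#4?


Absolute semitone position = octave×12 + chromatic position
Ab2: 2×12 + 8 = 32
F#4: 4×12 + 6 = 54
Difference = 54 - 32 = 22
= 22 semitones


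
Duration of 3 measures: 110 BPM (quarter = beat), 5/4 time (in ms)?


Solution.
Quarter-note beat duration = 60000 / 110 ms
Beats per measure (5/4) = 5
One measure = 5 × 60000 / 110 = 300000 / 110 ms
3 measures = 3 × 300000 / 110 = 900000 / 110
= 8181.8 ms


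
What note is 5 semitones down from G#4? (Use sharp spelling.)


Solution.
G#4: chromatic position 8 in octave 4 → absolute = 4×12 + 8 = 56
Transpose down 5: 56 - 5 = 51
51 = 4×12 + 3 → D# in octave 4
Result = D#4


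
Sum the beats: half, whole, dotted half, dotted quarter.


Beat values:
  half = 2 beats
  whole = 4 beats
  dotted half = 3 beats
  dotted quarter = 1.5 beats
Sum = 2 + 4 + 3 + 1.5
= 10.5 beats


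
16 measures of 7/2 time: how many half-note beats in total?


Step by step:
Time signature 7/2: the bottom number 2 means the half note gets one count
The top number 7 means 7 half-note beats per measure
Total = 7 × 16 measures
= 112 half-note beats


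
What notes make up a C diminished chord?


Let's work it out.
Diminished triad = root + minor 3rd (3 semitones) + diminished 5th (6 semitones)
A triad on C stacks thirds, so the chord tones use letter names C-E-G
Root: C
Minor 3rd above C: Eb
Diminished 5th above C: Gb
Chord = C Eb Gb


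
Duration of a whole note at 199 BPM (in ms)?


Working:
One quarter-note beat = 60000 / BPM = 60000 / 199 ms
Whole note = 4 × quarter note
Duration = 4 × 60000 / 199 = 240000 / 199
= 1206.0 ms


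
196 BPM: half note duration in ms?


One quarter-note beat = 60000 / BPM = 60000 / 196 ms
Half note = 2 × quarter note
Duration = 2 × 60000 / 196 = 120000 / 196
= 612.2 ms


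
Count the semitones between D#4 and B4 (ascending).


Absolute semitone position = octave×12 + chromatic position
D#4: 4×12 + 3 = 51
B4: 4×12 + 11 = 59
Difference = 59 - 51 = 8
= 8 semitones


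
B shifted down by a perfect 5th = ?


perfect 5th: 5 letter names, 7 semitones
Letter: B - 4 → E
Pitch: B - 7 semitones, spelled as an E → E
= E


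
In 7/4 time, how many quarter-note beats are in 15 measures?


Step by step:
Time signature 7/4: the bottom number 4 means the quarter note gets one count
The top number 7 means 7 quarter-note beats per measure
Total = 7 × 15 measures
= 105 quarter-note beats


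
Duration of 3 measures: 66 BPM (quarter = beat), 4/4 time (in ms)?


Let's work it out.
Quarter-note beat duration = 60000 / 66 ms
Beats per measure (4/4) = 4
One measure = 4 × 60000 / 66 = 240000 / 66 ms
3 measures = 3 × 240000 / 66 = 720000 / 66
= 10909.1 ms


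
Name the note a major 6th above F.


Step by step:
A 6th spans 6 letter names, so from F we land on D
A major 6th = 9 semitones above F
Spell D at that pitch: D
= D


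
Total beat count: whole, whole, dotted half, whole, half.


Reasoning:
Beat values:
  whole = 4 beats
  whole = 4 beats
  dotted half = 3 beats
  whole = 4 beats
  half = 2 beats
Sum = 4 + 4 + 3 + 4 + 2
= 17 beats


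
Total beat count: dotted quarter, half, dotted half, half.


Beat values:
  dotted quarter = 1.5 beats
  half = 2 beats
  dotted half = 3 beats
  half = 2 beats
Sum = 1.5 + 2 + 3 + 2
= 8.5 beats


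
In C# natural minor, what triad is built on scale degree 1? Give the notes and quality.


Reasoning:
C# natural minor scale: C# D# E F# G# A B
Diatonic triad on degree 1 stacks scale notes 1, 3, 5: C# E G#
C#→E = 3 semitones; C#→G# = 7 semitones → minor triad
= C# E G# (minor)


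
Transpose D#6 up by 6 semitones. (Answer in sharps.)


D#6: chromatic position 3 in octave 6 → absolute = 6×12 + 3 = 75
Transpose up 6: 75 + 6 = 81
81 = 6×12 + 9 → A in octave 6
Result = A6


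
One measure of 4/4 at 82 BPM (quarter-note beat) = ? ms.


Quarter-note beat duration = 60000 / 82 ms
Beats per measure (4/4) = 4
One measure = 4 × 60000 / 82 = 240000 / 82 ms
= 2926.8 ms


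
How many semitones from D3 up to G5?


Step by step:
Absolute semitone position = octave×12 + chromatic position
D3: 3×12 + 2 = 38
G5: 5×12 + 7 = 67
Difference = 67 - 38 = 29
= 29 semitones


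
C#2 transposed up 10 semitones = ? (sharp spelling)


Let's work it out.
C#2: chromatic position 1 in octave 2 → absolute = 2×12 + 1 = 25
Transpose up 10: 25 + 10 = 35
35 = 2×12 + 11 → B in octave 2
Result = B2


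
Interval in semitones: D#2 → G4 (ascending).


Absolute semitone position = octave×12 + chromatic position
D#2: 2×12 + 3 = 27
G4: 4×12 + 7 = 55
Difference = 55 - 27 = 28
= 28 semitones


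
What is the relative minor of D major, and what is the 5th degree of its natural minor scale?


Working:
The relative minor shares the major's key signature and starts on its 6th degree
6th degree = a major 6th above the tonic; a major 6th above D is B
→ relative minor of D major is B minor
B natural minor scale: B C# D E F# G A
= B minor; 5th degree = F#


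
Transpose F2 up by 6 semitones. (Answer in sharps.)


Solution.
F2: chromatic position 5 in octave 2 → absolute = 2×12 + 5 = 29
Transpose up 6: 29 + 6 = 35
35 = 2×12 + 11 → B in octave 2
Result = B2


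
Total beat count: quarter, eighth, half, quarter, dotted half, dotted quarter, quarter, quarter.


Reasoning:
Beat values:
  quarter = 1 beat
  eighth = 0.5 beats
  half = 2 beats
  quarter = 1 beat
  dotted half = 3 beats
  dotted quarter = 1.5 beats
  quarter = 1 beat
  quarter = 1 beat
Sum = 1 + 0.5 + 2 + 1 + 3 + 1.5 + 1 + 1
= 11 beats


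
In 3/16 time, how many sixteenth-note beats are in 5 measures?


Time signature 3/16: the bottom number 16 means the sixteenth note gets one count
The top number 3 means 3 sixteenth-note beats per measure
Total = 3 × 5 measures
= 15 sixteenth-note beats


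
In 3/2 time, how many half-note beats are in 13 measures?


Reasoning:
Time signature 3/2: the bottom number 2 means the half note gets one count
The top number 3 means 3 half-note beats per measure
Total = 3 × 13 measures
= 39 half-note beats


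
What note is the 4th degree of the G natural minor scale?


Natural minor scale pattern: W-H-W-W-H-W-W (2-1-2-2-1-2-2 semitones)
Starting from G:
  G + 2 semitones → A
  A + 1 semitone → Bb
  Bb + 2 semitones → C
  C + 2 semitones → D
  D + 1 semitone → Eb
  Eb + 2 semitones → F
  F + 2 semitones → G
Scale: G A Bb C D Eb F
Degree 4 = C


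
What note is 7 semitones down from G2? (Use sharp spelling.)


Let's work it out.
G2: chromatic position 7 in octave 2 → absolute = 2×12 + 7 = 31
Transpose down 7: 31 - 7 = 24
24 = 2×12 + 0 → C in octave 2
Result = C2


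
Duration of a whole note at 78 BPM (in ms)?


Step by step:
One quarter-note beat = 60000 / BPM = 60000 / 78 ms
Whole note = 4 × quarter note
Duration = 4 × 60000 / 78 = 240000 / 78
= 3076.9 ms


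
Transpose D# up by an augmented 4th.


Reasoning:
augmented 4th: 4 letter names, 6 semitones
Letter: D + 3 → G
Pitch: D# + 6 semitones, spelled as a G → G##
= G##


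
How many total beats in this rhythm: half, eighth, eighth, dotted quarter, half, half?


Reasoning:
Beat values:
  half = 2 beats
  eighth = 0.5 beats
  eighth = 0.5 beats
  dotted quarter = 1.5 beats
  half = 2 beats
  half = 2 beats
Sum = 2 + 0.5 + 0.5 + 1.5 + 2 + 2
= 8.5 beats


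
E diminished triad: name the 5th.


Reasoning:
Diminished triad = root + minor 3rd (3 semitones) + diminished 5th (6 semitones)
A triad on E stacks thirds, so the chord tones use letter names E-G-B
Root: E
Minor 3rd above E: G
Diminished 5th above E: Bb
The 5th = Bb


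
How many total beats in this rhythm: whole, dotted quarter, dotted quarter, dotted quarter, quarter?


Let's work it out.
Beat values:
  whole = 4 beats
  dotted quarter = 1.5 beats
  dotted quarter = 1.5 beats
  dotted quarter = 1.5 beats
  quarter = 1 beat
Sum = 4 + 1.5 + 1.5 + 1.5 + 1
= 9.5 beats


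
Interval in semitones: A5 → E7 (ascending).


Solution.
Absolute semitone position = octave×12 + chromatic position
A5: 5×12 + 9 = 69
E7: 7×12 + 4 = 88
Difference = 88 - 69 = 19
= 19 semitones


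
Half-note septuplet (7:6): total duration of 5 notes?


Let's work it out.
Septuplet: 7 notes occupy the space of 6 half notes
Space = 6 × 2 = 12 beats
Each septuplet note = 12 / 7 = 12/7 beats
5 notes = 5 × 12/7 = 60/7
= 60/7 beats


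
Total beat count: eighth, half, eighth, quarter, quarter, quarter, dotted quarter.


Step by step:
Beat values:
  eighth = 0.5 beats
  half = 2 beats
  eighth = 0.5 beats
  quarter = 1 beat
  quarter = 1 beat
  quarter = 1 beat
  dotted quarter = 1.5 beats
Sum = 0.5 + 2 + 0.5 + 1 + 1 + 1 + 1.5
= 7.5 beats


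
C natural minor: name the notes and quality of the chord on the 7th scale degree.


Step by step:
C natural minor scale: C D Eb F G Ab Bb
Diatonic triad on degree 7 stacks scale notes 7, 2, 4: Bb D F
Bb→D = 4 semitones; Bb→F = 7 semitones → major triad
= Bb D F (major)


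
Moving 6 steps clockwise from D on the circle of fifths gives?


Solution.
Each clockwise step on the circle of fifths moves up a perfect 5th
From D: D → A → E → B → F#/Gb → Db → Ab
= Ab


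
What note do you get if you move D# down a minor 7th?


minor 7th: 7 letter names, 10 semitones
Letter: D - 6 → E
Pitch: D# - 10 semitones, spelled as an E → E#
= E#


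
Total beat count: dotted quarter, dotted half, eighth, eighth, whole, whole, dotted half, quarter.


Beat values:
  dotted quarter = 1.5 beats
  dotted half = 3 beats
  eighth = 0.5 beats
  eighth = 0.5 beats
  whole = 4 beats
  whole = 4 beats
  dotted half = 3 beats
  quarter = 1 beat
Sum = 1.5 + 3 + 0.5 + 0.5 + 4 + 4 + 3 + 1
= 17.5 beats


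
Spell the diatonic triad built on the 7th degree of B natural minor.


Step by step:
B natural minor scale: B C# D E F# G A
Diatonic triad on degree 7 stacks scale notes 7, 2, 4: A C# E
A→C# = 4 semitones; A→E = 7 semitones → major triad
= A C# E (major)


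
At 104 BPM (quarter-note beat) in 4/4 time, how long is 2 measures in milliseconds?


Working:
Quarter-note beat duration = 60000 / 104 ms
Beats per measure (4/4) = 4
One measure = 4 × 60000 / 104 = 240000 / 104 ms
2 measures = 2 × 240000 / 104 = 480000 / 104
= 4615.4 ms


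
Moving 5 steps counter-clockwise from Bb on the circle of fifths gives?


Each counter-clockwise step moves down a perfect 5th (= up a perfect 4th)
From Bb: Bb → Eb → Ab → Db → F#/Gb → B
= B


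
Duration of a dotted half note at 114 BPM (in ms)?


Working:
One quarter-note beat = 60000 / BPM = 60000 / 114 ms
Dotted half note = 3 × quarter note
Duration = 3 × 60000 / 114 = 180000 / 114
= 1578.9 ms


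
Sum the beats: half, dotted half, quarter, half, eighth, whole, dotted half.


Beat values:
  half = 2 beats
  dotted half = 3 beats
  quarter = 1 beat
  half = 2 beats
  eighth = 0.5 beats
  whole = 4 beats
  dotted half = 3 beats
Sum = 2 + 3 + 1 + 2 + 0.5 + 4 + 3
= 15.5 beats


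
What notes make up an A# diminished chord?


Diminished triad = root + minor 3rd (3 semitones) + diminished 5th (6 semitones)
A triad on A# stacks thirds, so the chord tones use letter names A-C-E
Root: A#
Minor 3rd above A#: C#
Diminished 5th above A#: E
Chord = A# C# E


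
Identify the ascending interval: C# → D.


Letter names: C → D spans 2 letter names → a 2nd
Semitones: C# → D = 1 half-step
A 2nd of 1 semitone is a minor 2nd
= minor 2nd


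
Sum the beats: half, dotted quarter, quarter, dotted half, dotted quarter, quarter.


Let's work it out.
Beat values:
  half = 2 beats
  dotted quarter = 1.5 beats
  quarter = 1 beat
  dotted half = 3 beats
  dotted quarter = 1.5 beats
  quarter = 1 beat
Sum = 2 + 1.5 + 1 + 3 + 1.5 + 1
= 10 beats


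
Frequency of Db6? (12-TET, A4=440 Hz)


f = 440 × 2^(n/12) where n = semitones from A4
Db6: 16 semitones from A4
f = 440 × 2^(16/12)
f = 1108.73 Hz


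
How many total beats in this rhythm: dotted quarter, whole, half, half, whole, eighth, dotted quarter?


Beat values:
  dotted quarter = 1.5 beats
  whole = 4 beats
  half = 2 beats
  half = 2 beats
  whole = 4 beats
  eighth = 0.5 beats
  dotted quarter = 1.5 beats
Sum = 1.5 + 4 + 2 + 2 + 4 + 0.5 + 1.5
= 15.5 beats


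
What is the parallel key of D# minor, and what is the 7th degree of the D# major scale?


Reasoning:
Parallel keys share the same tonic but differ in mode
D# minor → parallel is D# major
D# major scale: D# E# F## G# A# B# C##
= D# major; 7th degree = C##


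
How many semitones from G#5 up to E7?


Absolute semitone position = octave×12 + chromatic position
G#5: 5×12 + 8 = 68
E7: 7×12 + 4 = 88
Difference = 88 - 68 = 20
= 20 semitones


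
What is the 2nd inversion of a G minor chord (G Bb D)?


Let's work it out.
Root position: G Bb D
2nd inversion: move root and 3rd up an octave
Bass note: D
Notes (bottom to top) = D G Bb


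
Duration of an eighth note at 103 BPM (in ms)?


Working:
One quarter-note beat = 60000 / BPM = 60000 / 103 ms
Eighth note = 1/2 × quarter note
Duration = 1/2 × 60000 / 103 = 30000 / 103
= 291.3 ms


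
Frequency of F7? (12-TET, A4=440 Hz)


Working:
f = 440 × 2^(n/12) where n = semitones from A4
F7: 32 semitones from A4
f = 440 × 2^(32/12)
f = 2793.83 Hz


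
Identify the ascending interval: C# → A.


Working:
Letter names: C → A spans 6 letter names → a 6th
Semitones: C# → A = 8 half-steps
A 6th of 8 semitones is a minor 6th
= minor 6th


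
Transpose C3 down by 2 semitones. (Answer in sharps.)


Let's work it out.
C3: chromatic position 0 in octave 3 → absolute = 3×12 + 0 = 36
Transpose down 2: 36 - 2 = 34
34 = 2×12 + 10 → A# in octave 2
Result = A#2


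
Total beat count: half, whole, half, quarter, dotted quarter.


Solution.
Beat values:
  half = 2 beats
  whole = 4 beats
  half = 2 beats
  quarter = 1 beat
  dotted quarter = 1.5 beats
Sum = 2 + 4 + 2 + 1 + 1.5
= 10.5 beats


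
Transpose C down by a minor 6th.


Let's work it out.
minor 6th: 6 letter names, 8 semitones
Letter: C - 5 → E
Pitch: C - 8 semitones, spelled as an E → E
= E


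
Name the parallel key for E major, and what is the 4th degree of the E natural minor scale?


Step by step:
Parallel keys share the same tonic but differ in mode
E major → parallel is E minor
E natural minor scale: E F# G A B C D
= E minor; 4th degree = A


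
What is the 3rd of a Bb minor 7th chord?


Let's work it out.
Minor 7th chord = root + minor 3rd + perfect 5th + minor 7th
Seventh chords stack in thirds, so the letter names are B-D-F-A
Root: Bb
Minor 3rd above Bb: Db
Perfect 5th above Bb: F
Minor 7th above Bb: Ab
The 3rd = Db


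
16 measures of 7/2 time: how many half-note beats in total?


Step by step:
Time signature 7/2: the bottom number 2 means the half note gets one count
The top number 7 means 7 half-note beats per measure
Total = 7 × 16 measures
= 112 half-note beats


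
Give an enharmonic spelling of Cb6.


Reasoning:
Enharmonic notes sound the same pitch but are spelled with different letter names
Cb and B name the same pitch class
Octave numbers change at C, so Cb6 = B5
= B5


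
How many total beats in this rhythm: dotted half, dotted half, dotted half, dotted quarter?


Reasoning:
Beat values:
  dotted half = 3 beats
  dotted half = 3 beats
  dotted half = 3 beats
  dotted quarter = 1.5 beats
Sum = 3 + 3 + 3 + 1.5
= 10.5 beats


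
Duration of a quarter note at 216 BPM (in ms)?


Solution.
One quarter-note beat = 60000 / BPM = 60000 / 216 ms
Duration = 60000 / 216
= 277.8 ms


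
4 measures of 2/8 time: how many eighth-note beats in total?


Step by step:
Time signature 2/8: the bottom number 8 means the eighth note gets one count
The top number 2 means 2 eighth-note beats per measure
Total = 2 × 4 measures
= 8 eighth-note beats


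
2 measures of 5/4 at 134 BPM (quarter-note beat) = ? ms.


Solution.
Quarter-note beat duration = 60000 / 134 ms
Beats per measure (5/4) = 5
One measure = 5 × 60000 / 134 = 300000 / 134 ms
2 measures = 2 × 300000 / 134 = 600000 / 134
= 4477.6 ms


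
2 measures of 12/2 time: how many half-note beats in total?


Time signature 12/2: the bottom number 2 means the half note gets one count
The top number 12 means 12 half-note beats per measure
Total = 12 × 2 measures
= 24 half-note beats


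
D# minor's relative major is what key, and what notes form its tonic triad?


Reasoning:
The relative major shares the key signature and is a minor 3rd above the minor tonic
A minor 3rd above D# is F#
→ relative major of D# minor is F# major
Tonic triad of F# major = root + major 3rd + perfect 5th = F# A# C#
= F# major; triad = F# A# C#


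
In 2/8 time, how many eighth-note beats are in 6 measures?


Working:
Time signature 2/8: the bottom number 8 means the eighth note gets one count
The top number 2 means 2 eighth-note beats per measure
Total = 2 × 6 measures
= 12 eighth-note beats


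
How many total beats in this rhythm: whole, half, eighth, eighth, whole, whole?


Step by step:
Beat values:
  whole = 4 beats
  half = 2 beats
  eighth = 0.5 beats
  eighth = 0.5 beats
  whole = 4 beats
  whole = 4 beats
Sum = 4 + 2 + 0.5 + 0.5 + 4 + 4
= 15 beats


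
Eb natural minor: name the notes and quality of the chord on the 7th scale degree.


Let's work it out.
Eb natural minor scale: Eb F Gb Ab Bb Cb Db
Diatonic triad on degree 7 stacks scale notes 7, 2, 4: Db F Ab
Db→F = 4 semitones; Db→Ab = 7 semitones → major triad
= Db F Ab (major)


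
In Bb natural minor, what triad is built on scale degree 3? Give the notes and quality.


Bb natural minor scale: Bb C Db Eb F Gb Ab
Diatonic triad on degree 3 stacks scale notes 3, 5, 7: Db F Ab
Db→F = 4 semitones; Db→Ab = 7 semitones → major triad
= Db F Ab (major)


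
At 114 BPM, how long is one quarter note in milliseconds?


Reasoning:
One quarter-note beat = 60000 / BPM = 60000 / 114 ms
Duration = 60000 / 114
= 526.3 ms


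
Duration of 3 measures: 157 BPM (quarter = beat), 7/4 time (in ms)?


Let's work it out.
Quarter-note beat duration = 60000 / 157 ms
Beats per measure (7/4) = 7
One measure = 7 × 60000 / 157 = 420000 / 157 ms
3 measures = 3 × 420000 / 157 = 1260000 / 157
= 8025.5 ms


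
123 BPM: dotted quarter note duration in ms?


One quarter-note beat = 60000 / BPM = 60000 / 123 ms
Dotted quarter note = 3/2 × quarter note
Duration = 3/2 × 60000 / 123 = 90000 / 123
= 731.7 ms


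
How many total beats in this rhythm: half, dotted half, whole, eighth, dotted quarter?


Let's work it out.
Beat values:
  half = 2 beats
  dotted half = 3 beats
  whole = 4 beats
  eighth = 0.5 beats
  dotted quarter = 1.5 beats
Sum = 2 + 3 + 4 + 0.5 + 1.5
= 11 beats


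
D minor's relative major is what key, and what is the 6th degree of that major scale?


Reasoning:
The relative major shares the key signature and is a minor 3rd above the minor tonic
A minor 3rd above D is F
→ relative major of D minor is F major
F major scale: F G A Bb C D E
= F major; 6th degree = D


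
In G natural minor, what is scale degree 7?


Reasoning:
Natural minor scale pattern: W-H-W-W-H-W-W (2-1-2-2-1-2-2 semitones)
Starting from G:
  G + 2 semitones → A
  A + 1 semitone → Bb
  Bb + 2 semitones → C
  C + 2 semitones → D
  D + 1 semitone → Eb
  Eb + 2 semitones → F
  F + 2 semitones → G
Scale: G A Bb C D Eb F
Degree 7 = F


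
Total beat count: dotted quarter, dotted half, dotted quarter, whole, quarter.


Solution.
Beat values:
  dotted quarter = 1.5 beats
  dotted half = 3 beats
  dotted quarter = 1.5 beats
  whole = 4 beats
  quarter = 1 beat
Sum = 1.5 + 3 + 1.5 + 4 + 1
= 11 beats


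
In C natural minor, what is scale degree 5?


Step by step:
Natural minor scale pattern: W-H-W-W-H-W-W (2-1-2-2-1-2-2 semitones)
Starting from C:
  C + 2 semitones → D
  D + 1 semitone → Eb
  Eb + 2 semitones → F
  F + 2 semitones → G
  G + 1 semitone → Ab
  Ab + 2 semitones → Bb
  Bb + 2 semitones → C
Scale: C D Eb F G Ab Bb
Degree 5 = G


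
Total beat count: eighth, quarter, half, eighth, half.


Reasoning:
Beat values:
  eighth = 0.5 beats
  quarter = 1 beat
  half = 2 beats
  eighth = 0.5 beats
  half = 2 beats
Sum = 0.5 + 1 + 2 + 0.5 + 2
= 6 beats


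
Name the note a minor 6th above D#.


Working:
A 6th spans 6 letter names, so from D we land on B
A minor 6th = 8 semitones above D#
Spell B at that pitch: B
= B


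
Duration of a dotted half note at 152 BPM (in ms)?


Let's work it out.
One quarter-note beat = 60000 / BPM = 60000 / 152 ms
Dotted half note = 3 × quarter note
Duration = 3 × 60000 / 152 = 180000 / 152
= 1184.2 ms


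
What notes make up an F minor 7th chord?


Solution.
Minor 7th chord = root + minor 3rd + perfect 5th + minor 7th
Seventh chords stack in thirds, so the letter names are F-A-C-E
Root: F
Minor 3rd above F: Ab
Perfect 5th above F: C
Minor 7th above F: Eb
Chord = F Ab C Eb


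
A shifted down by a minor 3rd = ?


minor 3rd: 3 letter names, 3 semitones
Letter: A - 2 → F
Pitch: A - 3 semitones, spelled as an F → F#
= F#


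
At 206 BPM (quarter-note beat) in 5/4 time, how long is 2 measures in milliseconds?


Reasoning:
Quarter-note beat duration = 60000 / 206 ms
Beats per measure (5/4) = 5
One measure = 5 × 60000 / 206 = 300000 / 206 ms
2 measures = 2 × 300000 / 206 = 600000 / 206
= 2912.6 ms


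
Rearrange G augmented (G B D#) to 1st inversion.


Step by step:
Root position: G B D#
1st inversion: move root up an octave
Bass note: B
Notes (bottom to top) = B D# G


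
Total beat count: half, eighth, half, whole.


Beat values:
  half = 2 beats
  eighth = 0.5 beats
  half = 2 beats
  whole = 4 beats
Sum = 2 + 0.5 + 2 + 4
= 8.5 beats


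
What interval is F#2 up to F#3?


Solution.
Letter names: F → F spans 8 letter names → an octave
Semitones: F#2 → F#3 = 12 half-steps
An octave of 12 semitones is a perfect octave
= perfect octave


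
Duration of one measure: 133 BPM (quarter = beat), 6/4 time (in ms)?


Let's work it out.
Quarter-note beat duration = 60000 / 133 ms
Beats per measure (6/4) = 6
One measure = 6 × 60000 / 133 = 360000 / 133 ms
= 2706.8 ms


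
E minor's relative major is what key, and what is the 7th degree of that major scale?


The relative major shares the key signature and is a minor 3rd above the minor tonic
A minor 3rd above E is G
→ relative major of E minor is G major
G major scale: G A B C D E F#
= G major; 7th degree = F#


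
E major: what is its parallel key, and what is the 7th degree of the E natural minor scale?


Step by step:
Parallel keys share the same tonic but differ in mode
E major → parallel is E minor
E natural minor scale: E F# G A B C D
= E minor; 7th degree = D


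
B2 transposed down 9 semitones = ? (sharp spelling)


Solution.
B2: chromatic position 11 in octave 2 → absolute = 2×12 + 11 = 35
Transpose down 9: 35 - 9 = 26
26 = 2×12 + 2 → D in octave 2
Result = D2


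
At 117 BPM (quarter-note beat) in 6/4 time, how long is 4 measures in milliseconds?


Solution.
Quarter-note beat duration = 60000 / 117 ms
Beats per measure (6/4) = 6
One measure = 6 × 60000 / 117 = 360000 / 117 ms
4 measures = 4 × 360000 / 117 = 1440000 / 117
= 12307.7 ms


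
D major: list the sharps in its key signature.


Solution.
Sharp major keys follow the circle of fifths: C(0), G(1), D(2), A(3), E(4), B(5), F#(6), C#(7)
D major has 2 sharps
Order of sharps: F# C# G# D# A# E# B# → first 2: F#, C#
= F#, C#


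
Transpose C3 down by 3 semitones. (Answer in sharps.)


Let's work it out.
C3: chromatic position 0 in octave 3 → absolute = 3×12 + 0 = 36
Transpose down 3: 36 - 3 = 33
33 = 2×12 + 9 → A in octave 2
Result = A2
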